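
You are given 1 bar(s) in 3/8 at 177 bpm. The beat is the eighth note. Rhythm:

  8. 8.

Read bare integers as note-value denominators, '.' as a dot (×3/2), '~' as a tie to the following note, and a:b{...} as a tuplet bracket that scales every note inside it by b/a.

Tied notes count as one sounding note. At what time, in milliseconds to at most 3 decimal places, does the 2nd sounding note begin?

1. 0.0ms @ 0 + 508.475ms (3/2)
2. 508.475ms @ 3/2 + 508.475ms (3/2)

note 2 onset = 3/2b = 508.475ms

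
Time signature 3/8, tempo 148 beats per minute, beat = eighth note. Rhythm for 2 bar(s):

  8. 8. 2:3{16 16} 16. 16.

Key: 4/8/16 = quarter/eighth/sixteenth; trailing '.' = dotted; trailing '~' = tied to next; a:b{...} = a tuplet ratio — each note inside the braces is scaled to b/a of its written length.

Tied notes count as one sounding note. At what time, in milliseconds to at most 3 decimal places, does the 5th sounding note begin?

1. 0.0ms @ 0 + 608.108ms (3/2)
2. 608.108ms @ 3/2 + 608.108ms (3/2)
3. 1216.216ms @ 3 + 304.054ms (3/4)
4. 1520.27ms @ 15/4 + 304.054ms (3/4)
5. 1824.324ms @ 9/2 + 304.054ms (3/4)
6. 2128.378ms @ 21/4 + 304.054ms (3/4)

note 5 onset = 9/2b = 1824.324ms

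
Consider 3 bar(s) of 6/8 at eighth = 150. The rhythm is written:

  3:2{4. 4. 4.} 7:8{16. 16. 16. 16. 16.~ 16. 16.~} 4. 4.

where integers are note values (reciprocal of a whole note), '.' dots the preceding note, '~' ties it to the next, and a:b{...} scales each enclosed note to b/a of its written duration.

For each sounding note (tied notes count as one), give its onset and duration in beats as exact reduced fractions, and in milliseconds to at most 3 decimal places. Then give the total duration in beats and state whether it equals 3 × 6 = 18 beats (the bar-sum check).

1) 0.0ms=0b +800.0ms=2b
2) 800.0ms=2b +800.0ms=2b
3) 1600.0ms=4b +800.0ms=2b
4) 2400.0ms=6b +342.857ms=6/7b
5) 2742.857ms=48/7b +342.857ms=6/7b
6) 3085.714ms=54/7b +342.857ms=6/7b
7) 3428.571ms=60/7b +342.857ms=6/7b
8) 3771.429ms=66/7b +685.714ms=12/7b
9) 4457.143ms=78/7b +1542.857ms=27/7b
10) 6000.0ms=15b +1200.0ms=3b
Σ=18b of 18 (150bpm 6/8) — PASS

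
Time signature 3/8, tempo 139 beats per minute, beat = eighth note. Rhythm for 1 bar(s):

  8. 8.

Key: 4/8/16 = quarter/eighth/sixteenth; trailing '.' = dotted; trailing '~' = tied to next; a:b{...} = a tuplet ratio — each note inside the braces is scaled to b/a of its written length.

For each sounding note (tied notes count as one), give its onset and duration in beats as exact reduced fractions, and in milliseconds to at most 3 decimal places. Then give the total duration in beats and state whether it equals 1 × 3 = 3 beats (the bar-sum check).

1) 0.0ms=0b +647.482ms=3/2b
2) 647.482ms=3/2b +647.482ms=3/2b
Σ=3b of 3 (139bpm 3/8) — PASS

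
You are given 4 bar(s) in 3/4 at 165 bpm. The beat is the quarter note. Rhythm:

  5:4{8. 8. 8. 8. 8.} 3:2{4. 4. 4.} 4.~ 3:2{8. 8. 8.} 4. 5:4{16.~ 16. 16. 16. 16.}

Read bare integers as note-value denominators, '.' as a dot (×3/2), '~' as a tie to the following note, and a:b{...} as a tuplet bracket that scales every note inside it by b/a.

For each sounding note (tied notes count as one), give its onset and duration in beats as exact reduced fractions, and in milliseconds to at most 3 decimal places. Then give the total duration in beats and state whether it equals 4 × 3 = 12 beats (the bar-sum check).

1) 0.0ms=0b +218.182ms=3/5b
2) 218.182ms=3/5b +218.182ms=3/5b
3) 436.364ms=6/5b +218.182ms=3/5b
4) 654.545ms=9/5b +218.182ms=3/5b
5) 872.727ms=12/5b +218.182ms=3/5b
6) 1090.909ms=3b +363.636ms=1b
7) 1454.545ms=4b +363.636ms=1b
8) 1818.182ms=5b +363.636ms=1b
9) 2181.818ms=6b +727.273ms=2b
10) 2909.091ms=8b +181.818ms=1/2b
11) 3090.909ms=17/2b +181.818ms=1/2b
12) 3272.727ms=9b +545.455ms=3/2b
13) 3818.182ms=21/2b +218.182ms=3/5b
14) 4036.364ms=111/10b +109.091ms=3/10b
15) 4145.455ms=57/5b +109.091ms=3/10b
16) 4254.545ms=117/10b +109.091ms=3/10b
Σ=12b of 12 (165bpm 3/4) — PASS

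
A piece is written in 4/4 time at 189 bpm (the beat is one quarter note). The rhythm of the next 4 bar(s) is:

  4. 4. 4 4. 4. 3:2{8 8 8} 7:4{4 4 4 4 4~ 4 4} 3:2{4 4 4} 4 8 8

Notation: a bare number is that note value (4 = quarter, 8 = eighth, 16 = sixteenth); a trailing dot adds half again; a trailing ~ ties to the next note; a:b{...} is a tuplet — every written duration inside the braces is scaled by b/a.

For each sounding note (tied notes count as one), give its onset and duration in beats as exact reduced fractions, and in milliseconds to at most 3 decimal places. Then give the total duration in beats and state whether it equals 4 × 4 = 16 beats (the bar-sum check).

1) 0.0ms=0b +476.19ms=3/2b
2) 476.19ms=3/2b +476.19ms=3/2b
3) 952.381ms=3b +317.46ms=1b
4) 1269.841ms=4b +476.19ms=3/2b
5) 1746.032ms=11/2b +476.19ms=3/2b
6) 2222.222ms=7b +105.82ms=1/3b
7) 2328.042ms=22/3b +105.82ms=1/3b
8) 2433.862ms=23/3b +105.82ms=1/3b
9) 2539.683ms=8b +181.406ms=4/7b
10) 2721.088ms=60/7b +181.406ms=4/7b
11) 2902.494ms=64/7b +181.406ms=4/7b
12) 3083.9ms=68/7b +181.406ms=4/7b
13) 3265.306ms=72/7b +362.812ms=8/7b
14) 3628.118ms=80/7b +181.406ms=4/7b
15) 3809.524ms=12b +211.64ms=2/3b
16) 4021.164ms=38/3b +211.64ms=2/3b
17) 4232.804ms=40/3b +211.64ms=2/3b
18) 4444.444ms=14b +317.46ms=1b
19) 4761.905ms=15b +158.73ms=1/2b
20) 4920.635ms=31/2b +158.73ms=1/2b
Σ=16b of 16 (189bpm 4/4) — PASS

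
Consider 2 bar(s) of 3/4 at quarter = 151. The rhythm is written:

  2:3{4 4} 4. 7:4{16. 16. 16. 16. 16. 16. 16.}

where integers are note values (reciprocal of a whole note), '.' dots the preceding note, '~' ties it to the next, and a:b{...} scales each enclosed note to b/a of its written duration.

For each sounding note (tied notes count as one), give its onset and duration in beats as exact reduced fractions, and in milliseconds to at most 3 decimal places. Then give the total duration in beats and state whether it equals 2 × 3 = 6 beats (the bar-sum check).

1) 0.0ms=0b +596.026ms=3/2b
2) 596.026ms=3/2b +596.026ms=3/2b
3) 1192.053ms=3b +596.026ms=3/2b
4) 1788.079ms=9/2b +85.147ms=3/14b
5) 1873.226ms=33/7b +85.147ms=3/14b
6) 1958.373ms=69/14b +85.147ms=3/14b
7) 2043.519ms=36/7b +85.147ms=3/14b
8) 2128.666ms=75/14b +85.147ms=3/14b
9) 2213.813ms=39/7b +85.147ms=3/14b
10) 2298.959ms=81/14b +85.147ms=3/14b
Σ=6b of 6 (151bpm 3/4) — PASS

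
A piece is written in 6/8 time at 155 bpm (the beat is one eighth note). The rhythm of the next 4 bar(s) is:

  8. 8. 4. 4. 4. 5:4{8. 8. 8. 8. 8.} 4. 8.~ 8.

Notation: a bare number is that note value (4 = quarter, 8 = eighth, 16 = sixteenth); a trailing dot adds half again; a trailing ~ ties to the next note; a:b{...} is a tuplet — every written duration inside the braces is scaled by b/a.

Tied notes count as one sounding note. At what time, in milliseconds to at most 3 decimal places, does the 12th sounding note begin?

note 12 onset = 21b = 8129.032ms

1. 0.0ms @ 0 + 580.645ms (3/2)
2. 580.645ms @ 3/2 + 580.645ms (3/2)
3. 1161.29ms @ 3 + 1161.29ms (3)
4. 2322.581ms @ 6 + 1161.29ms (3)
5. 3483.871ms @ 9 + 1161.29ms (3)
6. 4645.161ms @ 12 + 464.516ms (6/5)
7. 5109.677ms @ 66/5 + 464.516ms (6/5)
8. 5574.194ms @ 72/5 + 464.516ms (6/5)
9. 6038.71ms @ 78/5 + 464.516ms (6/5)
10. 6503.226ms @ 84/5 + 464.516ms (6/5)
11. 6967.742ms @ 18 + 1161.29ms (3)
12. 8129.032ms @ 21 + 1161.29ms (3)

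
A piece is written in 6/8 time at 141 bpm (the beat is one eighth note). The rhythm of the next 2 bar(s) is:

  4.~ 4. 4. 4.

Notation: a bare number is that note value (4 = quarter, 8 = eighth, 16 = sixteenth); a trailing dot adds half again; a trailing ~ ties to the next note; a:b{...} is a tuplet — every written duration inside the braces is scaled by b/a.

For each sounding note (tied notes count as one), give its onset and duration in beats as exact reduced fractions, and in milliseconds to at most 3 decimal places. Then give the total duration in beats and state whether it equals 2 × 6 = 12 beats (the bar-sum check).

1) 0.0ms=0b +2553.191ms=6b
2) 2553.191ms=6b +1276.596ms=3b
3) 3829.787ms=9b +1276.596ms=3b
Σ=12b of 12 (141bpm 6/8) — PASS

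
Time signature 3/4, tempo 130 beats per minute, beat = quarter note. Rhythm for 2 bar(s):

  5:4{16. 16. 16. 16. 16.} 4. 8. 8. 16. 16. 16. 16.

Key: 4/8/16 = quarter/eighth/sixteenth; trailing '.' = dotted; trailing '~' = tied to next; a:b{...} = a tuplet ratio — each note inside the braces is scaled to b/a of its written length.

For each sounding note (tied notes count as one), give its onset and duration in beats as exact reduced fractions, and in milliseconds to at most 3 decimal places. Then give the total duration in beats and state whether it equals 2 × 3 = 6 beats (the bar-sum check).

1) 0.0ms=0b +138.462ms=3/10b
2) 138.462ms=3/10b +138.462ms=3/10b
3) 276.923ms=3/5b +138.462ms=3/10b
4) 415.385ms=9/10b +138.462ms=3/10b
5) 553.846ms=6/5b +138.462ms=3/10b
6) 692.308ms=3/2b +692.308ms=3/2b
7) 1384.615ms=3b +346.154ms=3/4b
8) 1730.769ms=15/4b +346.154ms=3/4b
9) 2076.923ms=9/2b +173.077ms=3/8b
10) 2250.0ms=39/8b +173.077ms=3/8b
11) 2423.077ms=21/4b +173.077ms=3/8b
12) 2596.154ms=45/8b +173.077ms=3/8b
Σ=6b of 6 (130bpm 3/4) — PASS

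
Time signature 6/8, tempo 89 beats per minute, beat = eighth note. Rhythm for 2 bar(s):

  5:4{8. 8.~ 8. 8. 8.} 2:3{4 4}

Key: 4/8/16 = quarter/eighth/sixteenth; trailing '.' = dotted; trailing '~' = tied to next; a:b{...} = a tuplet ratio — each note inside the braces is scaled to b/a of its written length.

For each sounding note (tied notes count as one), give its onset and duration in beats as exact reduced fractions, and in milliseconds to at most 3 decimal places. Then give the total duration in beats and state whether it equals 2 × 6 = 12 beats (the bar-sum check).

1) 0.0ms=0b +808.989ms=6/5b
2) 808.989ms=6/5b +1617.978ms=12/5b
3) 2426.966ms=18/5b +808.989ms=6/5b
4) 3235.955ms=24/5b +808.989ms=6/5b
5) 4044.944ms=6b +2022.472ms=3b
6) 6067.416ms=9b +2022.472ms=3b
Σ=12b of 12 (89bpm 6/8) — PASS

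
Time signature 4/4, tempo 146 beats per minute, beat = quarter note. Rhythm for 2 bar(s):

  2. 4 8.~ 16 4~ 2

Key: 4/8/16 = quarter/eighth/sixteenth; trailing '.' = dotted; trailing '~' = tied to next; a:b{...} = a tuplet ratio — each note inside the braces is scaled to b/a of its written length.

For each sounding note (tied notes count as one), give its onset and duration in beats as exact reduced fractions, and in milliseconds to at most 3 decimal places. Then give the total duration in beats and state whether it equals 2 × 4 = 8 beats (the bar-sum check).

1) 0.0ms=0b +1232.877ms=3b
2) 1232.877ms=3b +410.959ms=1b
3) 1643.836ms=4b +410.959ms=1b
4) 2054.795ms=5b +1232.877ms=3b
Σ=8b of 8 (146bpm 4/4) — PASS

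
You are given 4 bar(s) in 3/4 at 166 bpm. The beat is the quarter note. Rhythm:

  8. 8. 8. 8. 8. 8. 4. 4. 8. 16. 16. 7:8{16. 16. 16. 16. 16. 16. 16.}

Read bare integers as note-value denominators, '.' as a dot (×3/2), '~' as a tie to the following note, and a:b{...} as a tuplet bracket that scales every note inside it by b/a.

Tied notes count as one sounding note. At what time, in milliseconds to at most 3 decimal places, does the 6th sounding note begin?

note 6 onset = 15/4b = 1355.422ms

1. 0.0ms @ 0 + 271.084ms (3/4)
2. 271.084ms @ 3/4 + 271.084ms (3/4)
3. 542.169ms @ 3/2 + 271.084ms (3/4)
4. 813.253ms @ 9/4 + 271.084ms (3/4)
5. 1084.337ms @ 3 + 271.084ms (3/4)
6. 1355.422ms @ 15/4 + 271.084ms (3/4)
7. 1626.506ms @ 9/2 + 542.169ms (3/2)
8. 2168.675ms @ 6 + 542.169ms (3/2)
9. 2710.843ms @ 15/2 + 271.084ms (3/4)
10. 2981.928ms @ 33/4 + 135.542ms (3/8)
11. 3117.47ms @ 69/8 + 135.542ms (3/8)
12. 3253.012ms @ 9 + 154.905ms (3/7)
13. 3407.917ms @ 66/7 + 154.905ms (3/7)
14. 3562.823ms @ 69/7 + 154.905ms (3/7)
15. 3717.728ms @ 72/7 + 154.905ms (3/7)
16. 3872.633ms @ 75/7 + 154.905ms (3/7)
17. 4027.539ms @ 78/7 + 154.905ms (3/7)
18. 4182.444ms @ 81/7 + 154.905ms (3/7)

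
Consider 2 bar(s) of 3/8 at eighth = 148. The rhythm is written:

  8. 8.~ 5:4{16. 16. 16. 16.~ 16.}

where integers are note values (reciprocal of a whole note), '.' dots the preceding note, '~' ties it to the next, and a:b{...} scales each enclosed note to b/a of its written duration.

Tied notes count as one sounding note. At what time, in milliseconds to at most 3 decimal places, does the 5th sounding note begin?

note 5 onset = 24/5b = 1945.946ms

1. 0.0ms @ 0 + 608.108ms (3/2)
2. 608.108ms @ 3/2 + 851.351ms (21/10)
3. 1459.459ms @ 18/5 + 243.243ms (3/5)
4. 1702.703ms @ 21/5 + 243.243ms (3/5)
5. 1945.946ms @ 24/5 + 486.486ms (6/5)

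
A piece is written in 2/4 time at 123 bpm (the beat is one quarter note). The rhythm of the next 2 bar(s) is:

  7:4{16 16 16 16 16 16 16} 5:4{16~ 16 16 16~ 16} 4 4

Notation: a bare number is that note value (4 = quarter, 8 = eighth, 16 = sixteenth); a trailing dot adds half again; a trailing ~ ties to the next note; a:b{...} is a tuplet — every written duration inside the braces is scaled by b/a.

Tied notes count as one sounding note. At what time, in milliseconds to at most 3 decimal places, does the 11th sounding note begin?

note 11 onset = 2b = 975.61ms

1. 0.0ms @ 0 + 69.686ms (1/7)
2. 69.686ms @ 1/7 + 69.686ms (1/7)
3. 139.373ms @ 2/7 + 69.686ms (1/7)
4. 209.059ms @ 3/7 + 69.686ms (1/7)
5. 278.746ms @ 4/7 + 69.686ms (1/7)
6. 348.432ms @ 5/7 + 69.686ms (1/7)
7. 418.118ms @ 6/7 + 69.686ms (1/7)
8. 487.805ms @ 1 + 195.122ms (2/5)
9. 682.927ms @ 7/5 + 97.561ms (1/5)
10. 780.488ms @ 8/5 + 195.122ms (2/5)
11. 975.61ms @ 2 + 487.805ms (1)
12. 1463.415ms @ 3 + 487.805ms (1)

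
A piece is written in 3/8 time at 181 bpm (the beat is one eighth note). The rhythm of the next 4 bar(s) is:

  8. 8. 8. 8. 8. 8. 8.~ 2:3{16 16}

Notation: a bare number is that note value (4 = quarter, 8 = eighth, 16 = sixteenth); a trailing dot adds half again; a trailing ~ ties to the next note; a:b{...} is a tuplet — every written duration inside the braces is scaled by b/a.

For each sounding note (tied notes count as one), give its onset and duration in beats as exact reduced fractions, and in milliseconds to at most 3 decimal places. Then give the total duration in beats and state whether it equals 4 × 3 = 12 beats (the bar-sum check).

1) 0.0ms=0b +497.238ms=3/2b
2) 497.238ms=3/2b +497.238ms=3/2b
3) 994.475ms=3b +497.238ms=3/2b
4) 1491.713ms=9/2b +497.238ms=3/2b
5) 1988.95ms=6b +497.238ms=3/2b
6) 2486.188ms=15/2b +497.238ms=3/2b
7) 2983.425ms=9b +745.856ms=9/4b
8) 3729.282ms=45/4b +248.619ms=3/4b
Σ=12b of 12 (181bpm 3/8) — PASS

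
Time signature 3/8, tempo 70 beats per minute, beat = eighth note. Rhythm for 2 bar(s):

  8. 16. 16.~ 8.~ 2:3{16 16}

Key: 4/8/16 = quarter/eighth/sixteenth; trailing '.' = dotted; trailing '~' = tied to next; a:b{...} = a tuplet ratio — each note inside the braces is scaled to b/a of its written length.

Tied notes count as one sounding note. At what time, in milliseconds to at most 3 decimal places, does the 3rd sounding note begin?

1. 0.0ms @ 0 + 1285.714ms (3/2)
2. 1285.714ms @ 3/2 + 642.857ms (3/4)
3. 1928.571ms @ 9/4 + 2571.429ms (3)
4. 4500.0ms @ 21/4 + 642.857ms (3/4)

note 3 onset = 9/4b = 1928.571ms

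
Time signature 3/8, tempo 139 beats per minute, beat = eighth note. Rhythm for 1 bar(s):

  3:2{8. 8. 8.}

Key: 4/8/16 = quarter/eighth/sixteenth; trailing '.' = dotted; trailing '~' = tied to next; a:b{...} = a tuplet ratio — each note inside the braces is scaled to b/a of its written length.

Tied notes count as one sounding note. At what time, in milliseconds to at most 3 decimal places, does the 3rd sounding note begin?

note 3 onset = 2b = 863.309ms

1. 0.0ms @ 0 + 431.655ms (1)
2. 431.655ms @ 1 + 431.655ms (1)
3. 863.309ms @ 2 + 431.655ms (1)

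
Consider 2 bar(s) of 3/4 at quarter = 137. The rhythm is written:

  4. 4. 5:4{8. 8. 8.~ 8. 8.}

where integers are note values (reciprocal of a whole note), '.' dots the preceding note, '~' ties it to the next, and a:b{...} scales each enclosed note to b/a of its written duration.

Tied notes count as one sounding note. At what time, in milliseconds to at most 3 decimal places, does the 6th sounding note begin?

note 6 onset = 27/5b = 2364.964ms

1. 0.0ms @ 0 + 656.934ms (3/2)
2. 656.934ms @ 3/2 + 656.934ms (3/2)
3. 1313.869ms @ 3 + 262.774ms (3/5)
4. 1576.642ms @ 18/5 + 262.774ms (3/5)
5. 1839.416ms @ 21/5 + 525.547ms (6/5)
6. 2364.964ms @ 27/5 + 262.774ms (3/5)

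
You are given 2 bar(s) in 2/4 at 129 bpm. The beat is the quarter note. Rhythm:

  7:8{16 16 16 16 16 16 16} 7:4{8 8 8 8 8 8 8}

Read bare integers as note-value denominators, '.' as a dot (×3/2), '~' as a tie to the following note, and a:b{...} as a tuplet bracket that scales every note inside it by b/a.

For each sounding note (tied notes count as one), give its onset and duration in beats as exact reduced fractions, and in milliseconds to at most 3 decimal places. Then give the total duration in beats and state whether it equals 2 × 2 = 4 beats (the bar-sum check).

1) 0.0ms=0b +132.89ms=2/7b
2) 132.89ms=2/7b +132.89ms=2/7b
3) 265.781ms=4/7b +132.89ms=2/7b
4) 398.671ms=6/7b +132.89ms=2/7b
5) 531.561ms=8/7b +132.89ms=2/7b
6) 664.452ms=10/7b +132.89ms=2/7b
7) 797.342ms=12/7b +132.89ms=2/7b
8) 930.233ms=2b +132.89ms=2/7b
9) 1063.123ms=16/7b +132.89ms=2/7b
10) 1196.013ms=18/7b +132.89ms=2/7b
11) 1328.904ms=20/7b +132.89ms=2/7b
12) 1461.794ms=22/7b +132.89ms=2/7b
13) 1594.684ms=24/7b +132.89ms=2/7b
14) 1727.575ms=26/7b +132.89ms=2/7b
Σ=4b of 4 (129bpm 2/4) — PASS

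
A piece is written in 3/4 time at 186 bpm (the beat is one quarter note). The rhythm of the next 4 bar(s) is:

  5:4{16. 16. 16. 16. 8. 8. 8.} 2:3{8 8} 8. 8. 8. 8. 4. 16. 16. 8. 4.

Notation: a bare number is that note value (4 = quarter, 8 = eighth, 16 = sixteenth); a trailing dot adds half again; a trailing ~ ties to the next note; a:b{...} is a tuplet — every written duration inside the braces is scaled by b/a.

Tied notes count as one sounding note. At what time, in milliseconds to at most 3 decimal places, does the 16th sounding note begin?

note 16 onset = 75/8b = 3024.194ms

1. 0.0ms @ 0 + 96.774ms (3/10)
2. 96.774ms @ 3/10 + 96.774ms (3/10)
3. 193.548ms @ 3/5 + 96.774ms (3/10)
4. 290.323ms @ 9/10 + 96.774ms (3/10)
5. 387.097ms @ 6/5 + 193.548ms (3/5)
6. 580.645ms @ 9/5 + 193.548ms (3/5)
7. 774.194ms @ 12/5 + 193.548ms (3/5)
8. 967.742ms @ 3 + 241.935ms (3/4)
9. 1209.677ms @ 15/4 + 241.935ms (3/4)
10. 1451.613ms @ 9/2 + 241.935ms (3/4)
11. 1693.548ms @ 21/4 + 241.935ms (3/4)
12. 1935.484ms @ 6 + 241.935ms (3/4)
13. 2177.419ms @ 27/4 + 241.935ms (3/4)
14. 2419.355ms @ 15/2 + 483.871ms (3/2)
15. 2903.226ms @ 9 + 120.968ms (3/8)
16. 3024.194ms @ 75/8 + 120.968ms (3/8)
17. 3145.161ms @ 39/4 + 241.935ms (3/4)
18. 3387.097ms @ 21/2 + 483.871ms (3/2)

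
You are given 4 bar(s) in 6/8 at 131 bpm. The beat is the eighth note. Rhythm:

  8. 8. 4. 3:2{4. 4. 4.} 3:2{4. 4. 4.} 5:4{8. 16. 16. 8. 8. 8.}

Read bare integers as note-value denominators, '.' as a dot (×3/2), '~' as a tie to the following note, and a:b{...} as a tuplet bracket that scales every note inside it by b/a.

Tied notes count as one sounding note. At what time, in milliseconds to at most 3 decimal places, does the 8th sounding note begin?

1. 0.0ms @ 0 + 687.023ms (3/2)
2. 687.023ms @ 3/2 + 687.023ms (3/2)
3. 1374.046ms @ 3 + 1374.046ms (3)
4. 2748.092ms @ 6 + 916.031ms (2)
5. 3664.122ms @ 8 + 916.031ms (2)
6. 4580.153ms @ 10 + 916.031ms (2)
7. 5496.183ms @ 12 + 916.031ms (2)
8. 6412.214ms @ 14 + 916.031ms (2)
9. 7328.244ms @ 16 + 916.031ms (2)
10. 8244.275ms @ 18 + 549.618ms (6/5)
11. 8793.893ms @ 96/5 + 274.809ms (3/5)
12. 9068.702ms @ 99/5 + 274.809ms (3/5)
13. 9343.511ms @ 102/5 + 549.618ms (6/5)
14. 9893.13ms @ 108/5 + 549.618ms (6/5)
15. 10442.748ms @ 114/5 + 549.618ms (6/5)

note 8 onset = 14b = 6412.214ms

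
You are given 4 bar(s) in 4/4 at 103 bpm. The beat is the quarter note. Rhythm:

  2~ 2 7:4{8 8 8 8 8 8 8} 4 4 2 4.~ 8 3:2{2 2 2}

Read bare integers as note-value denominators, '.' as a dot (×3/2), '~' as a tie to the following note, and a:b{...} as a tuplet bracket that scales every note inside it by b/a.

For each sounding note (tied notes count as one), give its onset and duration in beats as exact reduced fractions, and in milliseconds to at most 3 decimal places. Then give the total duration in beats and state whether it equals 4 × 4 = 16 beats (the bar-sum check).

1) 0.0ms=0b +2330.097ms=4b
2) 2330.097ms=4b +166.436ms=2/7b
3) 2496.533ms=30/7b +166.436ms=2/7b
4) 2662.968ms=32/7b +166.436ms=2/7b
5) 2829.404ms=34/7b +166.436ms=2/7b
6) 2995.839ms=36/7b +166.436ms=2/7b
7) 3162.275ms=38/7b +166.436ms=2/7b
8) 3328.71ms=40/7b +166.436ms=2/7b
9) 3495.146ms=6b +582.524ms=1b
10) 4077.67ms=7b +582.524ms=1b
11) 4660.194ms=8b +1165.049ms=2b
12) 5825.243ms=10b +1165.049ms=2b
13) 6990.291ms=12b +776.699ms=4/3b
14) 7766.99ms=40/3b +776.699ms=4/3b
15) 8543.689ms=44/3b +776.699ms=4/3b
Σ=16b of 16 (103bpm 4/4) — PASS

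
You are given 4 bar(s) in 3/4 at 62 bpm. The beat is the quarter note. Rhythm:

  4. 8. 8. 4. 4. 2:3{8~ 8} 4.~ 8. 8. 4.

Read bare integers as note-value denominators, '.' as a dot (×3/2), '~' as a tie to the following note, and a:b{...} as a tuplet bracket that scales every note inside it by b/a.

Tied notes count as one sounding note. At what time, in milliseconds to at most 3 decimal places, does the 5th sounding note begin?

note 5 onset = 9/2b = 4354.839ms

1. 0.0ms @ 0 + 1451.613ms (3/2)
2. 1451.613ms @ 3/2 + 725.806ms (3/4)
3. 2177.419ms @ 9/4 + 725.806ms (3/4)
4. 2903.226ms @ 3 + 1451.613ms (3/2)
5. 4354.839ms @ 9/2 + 1451.613ms (3/2)
6. 5806.452ms @ 6 + 1451.613ms (3/2)
7. 7258.065ms @ 15/2 + 2177.419ms (9/4)
8. 9435.484ms @ 39/4 + 725.806ms (3/4)
9. 10161.29ms @ 21/2 + 1451.613ms (3/2)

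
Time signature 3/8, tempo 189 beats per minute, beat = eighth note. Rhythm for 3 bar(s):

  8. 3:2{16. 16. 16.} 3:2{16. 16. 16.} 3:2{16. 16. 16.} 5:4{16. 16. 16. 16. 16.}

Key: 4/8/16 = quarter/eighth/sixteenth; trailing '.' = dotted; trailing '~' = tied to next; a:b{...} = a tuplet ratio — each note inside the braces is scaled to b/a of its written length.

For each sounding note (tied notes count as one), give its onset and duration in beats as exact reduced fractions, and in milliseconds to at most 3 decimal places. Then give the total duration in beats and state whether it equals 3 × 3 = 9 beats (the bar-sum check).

1) 0.0ms=0b +476.19ms=3/2b
2) 476.19ms=3/2b +158.73ms=1/2b
3) 634.921ms=2b +158.73ms=1/2b
4) 793.651ms=5/2b +158.73ms=1/2b
5) 952.381ms=3b +158.73ms=1/2b
6) 1111.111ms=7/2b +158.73ms=1/2b
7) 1269.841ms=4b +158.73ms=1/2b
8) 1428.571ms=9/2b +158.73ms=1/2b
9) 1587.302ms=5b +158.73ms=1/2b
10) 1746.032ms=11/2b +158.73ms=1/2b
11) 1904.762ms=6b +190.476ms=3/5b
12) 2095.238ms=33/5b +190.476ms=3/5b
13) 2285.714ms=36/5b +190.476ms=3/5b
14) 2476.19ms=39/5b +190.476ms=3/5b
15) 2666.667ms=42/5b +190.476ms=3/5b
Σ=9b of 9 (189bpm 3/8) — PASS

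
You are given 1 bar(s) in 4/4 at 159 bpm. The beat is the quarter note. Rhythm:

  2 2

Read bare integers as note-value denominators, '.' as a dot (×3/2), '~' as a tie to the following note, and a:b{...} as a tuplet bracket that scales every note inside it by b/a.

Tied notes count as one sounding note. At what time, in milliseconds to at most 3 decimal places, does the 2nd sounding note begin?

1. 0.0ms @ 0 + 754.717ms (2)
2. 754.717ms @ 2 + 754.717ms (2)

note 2 onset = 2b = 754.717ms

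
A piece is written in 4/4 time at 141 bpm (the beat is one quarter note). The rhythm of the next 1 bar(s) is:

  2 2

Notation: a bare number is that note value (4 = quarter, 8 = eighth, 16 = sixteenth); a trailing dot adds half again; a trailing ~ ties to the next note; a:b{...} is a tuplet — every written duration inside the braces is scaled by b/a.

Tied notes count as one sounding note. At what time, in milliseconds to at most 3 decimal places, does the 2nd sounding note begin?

note 2 onset = 2b = 851.064ms

1. 0.0ms @ 0 + 851.064ms (2)
2. 851.064ms @ 2 + 851.064ms (2)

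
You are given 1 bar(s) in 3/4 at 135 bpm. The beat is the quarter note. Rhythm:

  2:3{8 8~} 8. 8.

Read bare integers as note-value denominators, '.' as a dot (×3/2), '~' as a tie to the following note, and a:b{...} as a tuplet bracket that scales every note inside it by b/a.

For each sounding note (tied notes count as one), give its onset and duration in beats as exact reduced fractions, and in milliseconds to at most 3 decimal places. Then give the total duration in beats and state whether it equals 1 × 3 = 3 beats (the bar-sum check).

1) 0.0ms=0b +333.333ms=3/4b
2) 333.333ms=3/4b +666.667ms=3/2b
3) 1000.0ms=9/4b +333.333ms=3/4b
Σ=3b of 3 (135bpm 3/4) — PASS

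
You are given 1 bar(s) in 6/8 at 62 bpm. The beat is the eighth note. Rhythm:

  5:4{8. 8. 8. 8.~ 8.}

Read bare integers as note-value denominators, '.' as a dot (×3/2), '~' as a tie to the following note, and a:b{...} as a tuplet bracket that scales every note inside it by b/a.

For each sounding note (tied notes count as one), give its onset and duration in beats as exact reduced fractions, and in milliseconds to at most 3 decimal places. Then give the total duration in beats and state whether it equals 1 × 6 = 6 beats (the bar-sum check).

1) 0.0ms=0b +1161.29ms=6/5b
2) 1161.29ms=6/5b +1161.29ms=6/5b
3) 2322.581ms=12/5b +1161.29ms=6/5b
4) 3483.871ms=18/5b +2322.581ms=12/5b
Σ=6b of 6 (62bpm 6/8) — PASS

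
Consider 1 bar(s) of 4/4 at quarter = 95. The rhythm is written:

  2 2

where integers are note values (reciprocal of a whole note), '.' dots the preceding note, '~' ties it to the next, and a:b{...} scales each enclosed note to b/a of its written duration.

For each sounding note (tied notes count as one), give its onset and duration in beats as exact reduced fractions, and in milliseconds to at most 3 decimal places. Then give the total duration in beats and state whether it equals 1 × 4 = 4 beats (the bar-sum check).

1) 0.0ms=0b +1263.158ms=2b
2) 1263.158ms=2b +1263.158ms=2b
Σ=4b of 4 (95bpm 4/4) — PASS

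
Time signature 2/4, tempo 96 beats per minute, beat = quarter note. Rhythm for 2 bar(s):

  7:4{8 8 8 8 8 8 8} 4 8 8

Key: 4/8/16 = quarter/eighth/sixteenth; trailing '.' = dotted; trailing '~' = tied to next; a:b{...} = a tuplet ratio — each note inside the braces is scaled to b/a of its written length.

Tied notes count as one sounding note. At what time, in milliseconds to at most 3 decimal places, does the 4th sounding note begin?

note 4 onset = 6/7b = 535.714ms

1. 0.0ms @ 0 + 178.571ms (2/7)
2. 178.571ms @ 2/7 + 178.571ms (2/7)
3. 357.143ms @ 4/7 + 178.571ms (2/7)
4. 535.714ms @ 6/7 + 178.571ms (2/7)
5. 714.286ms @ 8/7 + 178.571ms (2/7)
6. 892.857ms @ 10/7 + 178.571ms (2/7)
7. 1071.429ms @ 12/7 + 178.571ms (2/7)
8. 1250.0ms @ 2 + 625.0ms (1)
9. 1875.0ms @ 3 + 312.5ms (1/2)
10. 2187.5ms @ 7/2 + 312.5ms (1/2)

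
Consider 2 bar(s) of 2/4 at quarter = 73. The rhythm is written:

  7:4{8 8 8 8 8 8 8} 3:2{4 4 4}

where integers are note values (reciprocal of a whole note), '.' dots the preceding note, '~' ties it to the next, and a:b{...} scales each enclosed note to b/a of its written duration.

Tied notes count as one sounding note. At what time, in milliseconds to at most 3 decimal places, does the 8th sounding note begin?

1. 0.0ms @ 0 + 234.834ms (2/7)
2. 234.834ms @ 2/7 + 234.834ms (2/7)
3. 469.667ms @ 4/7 + 234.834ms (2/7)
4. 704.501ms @ 6/7 + 234.834ms (2/7)
5. 939.335ms @ 8/7 + 234.834ms (2/7)
6. 1174.168ms @ 10/7 + 234.834ms (2/7)
7. 1409.002ms @ 12/7 + 234.834ms (2/7)
8. 1643.836ms @ 2 + 547.945ms (2/3)
9. 2191.781ms @ 8/3 + 547.945ms (2/3)
10. 2739.726ms @ 10/3 + 547.945ms (2/3)

note 8 onset = 2b = 1643.836ms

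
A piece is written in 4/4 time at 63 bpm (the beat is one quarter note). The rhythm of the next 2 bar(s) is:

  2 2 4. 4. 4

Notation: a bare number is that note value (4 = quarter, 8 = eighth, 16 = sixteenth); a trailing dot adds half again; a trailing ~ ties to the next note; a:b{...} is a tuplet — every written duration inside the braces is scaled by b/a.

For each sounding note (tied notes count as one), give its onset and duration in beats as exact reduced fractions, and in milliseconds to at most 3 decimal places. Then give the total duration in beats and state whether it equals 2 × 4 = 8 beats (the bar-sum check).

1) 0.0ms=0b +1904.762ms=2b
2) 1904.762ms=2b +1904.762ms=2b
3) 3809.524ms=4b +1428.571ms=3/2b
4) 5238.095ms=11/2b +1428.571ms=3/2b
5) 6666.667ms=7b +952.381ms=1b
Σ=8b of 8 (63bpm 4/4) — PASS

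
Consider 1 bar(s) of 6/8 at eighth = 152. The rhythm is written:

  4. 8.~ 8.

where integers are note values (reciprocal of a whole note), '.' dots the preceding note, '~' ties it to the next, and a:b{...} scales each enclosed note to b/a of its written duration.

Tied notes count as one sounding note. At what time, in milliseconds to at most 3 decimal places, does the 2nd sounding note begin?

note 2 onset = 3b = 1184.211ms

1. 0.0ms @ 0 + 1184.211ms (3)
2. 1184.211ms @ 3 + 1184.211ms (3)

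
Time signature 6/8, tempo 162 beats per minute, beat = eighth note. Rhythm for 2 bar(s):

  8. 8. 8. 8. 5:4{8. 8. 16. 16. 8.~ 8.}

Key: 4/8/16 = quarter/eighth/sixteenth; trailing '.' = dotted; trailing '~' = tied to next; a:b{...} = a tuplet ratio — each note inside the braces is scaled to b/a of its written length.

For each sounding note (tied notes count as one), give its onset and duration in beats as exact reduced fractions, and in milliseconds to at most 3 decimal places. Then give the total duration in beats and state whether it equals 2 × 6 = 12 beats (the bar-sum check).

1) 0.0ms=0b +555.556ms=3/2b
2) 555.556ms=3/2b +555.556ms=3/2b
3) 1111.111ms=3b +555.556ms=3/2b
4) 1666.667ms=9/2b +555.556ms=3/2b
5) 2222.222ms=6b +444.444ms=6/5b
6) 2666.667ms=36/5b +444.444ms=6/5b
7) 3111.111ms=42/5b +222.222ms=3/5b
8) 3333.333ms=9b +222.222ms=3/5b
9) 3555.556ms=48/5b +888.889ms=12/5b
Σ=12b of 12 (162bpm 6/8) — PASS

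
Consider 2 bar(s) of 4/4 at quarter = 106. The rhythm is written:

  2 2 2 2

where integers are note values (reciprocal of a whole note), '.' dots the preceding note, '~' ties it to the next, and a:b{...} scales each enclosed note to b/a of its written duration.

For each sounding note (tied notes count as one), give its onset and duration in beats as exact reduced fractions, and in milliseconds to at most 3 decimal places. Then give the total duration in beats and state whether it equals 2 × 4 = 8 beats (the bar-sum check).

1) 0.0ms=0b +1132.075ms=2b
2) 1132.075ms=2b +1132.075ms=2b
3) 2264.151ms=4b +1132.075ms=2b
4) 3396.226ms=6b +1132.075ms=2b
Σ=8b of 8 (106bpm 4/4) — PASS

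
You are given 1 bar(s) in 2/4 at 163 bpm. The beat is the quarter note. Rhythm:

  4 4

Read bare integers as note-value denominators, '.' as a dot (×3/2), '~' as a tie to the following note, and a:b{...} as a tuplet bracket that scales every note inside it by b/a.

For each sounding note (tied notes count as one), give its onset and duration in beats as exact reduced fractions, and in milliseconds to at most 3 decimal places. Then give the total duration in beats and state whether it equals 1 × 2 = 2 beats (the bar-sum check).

1) 0.0ms=0b +368.098ms=1b
2) 368.098ms=1b +368.098ms=1b
Σ=2b of 2 (163bpm 2/4) — PASS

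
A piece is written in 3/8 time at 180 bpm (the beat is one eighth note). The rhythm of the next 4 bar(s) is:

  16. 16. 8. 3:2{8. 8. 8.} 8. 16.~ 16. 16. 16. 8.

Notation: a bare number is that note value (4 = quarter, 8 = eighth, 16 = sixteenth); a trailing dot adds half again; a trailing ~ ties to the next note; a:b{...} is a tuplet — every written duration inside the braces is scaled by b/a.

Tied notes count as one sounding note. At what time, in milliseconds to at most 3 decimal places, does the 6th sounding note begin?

1. 0.0ms @ 0 + 250.0ms (3/4)
2. 250.0ms @ 3/4 + 250.0ms (3/4)
3. 500.0ms @ 3/2 + 500.0ms (3/2)
4. 1000.0ms @ 3 + 333.333ms (1)
5. 1333.333ms @ 4 + 333.333ms (1)
6. 1666.667ms @ 5 + 333.333ms (1)
7. 2000.0ms @ 6 + 500.0ms (3/2)
8. 2500.0ms @ 15/2 + 500.0ms (3/2)
9. 3000.0ms @ 9 + 250.0ms (3/4)
10. 3250.0ms @ 39/4 + 250.0ms (3/4)
11. 3500.0ms @ 21/2 + 500.0ms (3/2)

note 6 onset = 5b = 1666.667ms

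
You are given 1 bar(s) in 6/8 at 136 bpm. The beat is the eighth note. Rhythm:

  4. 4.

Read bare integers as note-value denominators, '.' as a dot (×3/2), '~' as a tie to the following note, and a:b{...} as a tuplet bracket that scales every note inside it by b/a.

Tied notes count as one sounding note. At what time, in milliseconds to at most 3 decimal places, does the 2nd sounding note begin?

note 2 onset = 3b = 1323.529ms

1. 0.0ms @ 0 + 1323.529ms (3)
2. 1323.529ms @ 3 + 1323.529ms (3)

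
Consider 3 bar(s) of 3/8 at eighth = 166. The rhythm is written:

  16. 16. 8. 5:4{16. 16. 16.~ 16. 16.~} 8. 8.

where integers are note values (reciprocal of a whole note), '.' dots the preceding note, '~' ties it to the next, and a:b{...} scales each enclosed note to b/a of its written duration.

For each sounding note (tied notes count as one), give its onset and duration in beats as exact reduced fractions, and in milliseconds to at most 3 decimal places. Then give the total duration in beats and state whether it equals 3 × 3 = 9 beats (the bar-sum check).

1) 0.0ms=0b +271.084ms=3/4b
2) 271.084ms=3/4b +271.084ms=3/4b
3) 542.169ms=3/2b +542.169ms=3/2b
4) 1084.337ms=3b +216.867ms=3/5b
5) 1301.205ms=18/5b +216.867ms=3/5b
6) 1518.072ms=21/5b +433.735ms=6/5b
7) 1951.807ms=27/5b +759.036ms=21/10b
8) 2710.843ms=15/2b +542.169ms=3/2b
Σ=9b of 9 (166bpm 3/8) — PASS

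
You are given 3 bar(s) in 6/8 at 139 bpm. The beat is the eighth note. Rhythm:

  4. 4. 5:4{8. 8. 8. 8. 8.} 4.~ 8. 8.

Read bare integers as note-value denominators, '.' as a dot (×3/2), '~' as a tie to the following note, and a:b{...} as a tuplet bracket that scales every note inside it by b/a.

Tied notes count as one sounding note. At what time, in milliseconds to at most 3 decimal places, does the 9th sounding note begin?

note 9 onset = 33/2b = 7122.302ms

1. 0.0ms @ 0 + 1294.964ms (3)
2. 1294.964ms @ 3 + 1294.964ms (3)
3. 2589.928ms @ 6 + 517.986ms (6/5)
4. 3107.914ms @ 36/5 + 517.986ms (6/5)
5. 3625.899ms @ 42/5 + 517.986ms (6/5)
6. 4143.885ms @ 48/5 + 517.986ms (6/5)
7. 4661.871ms @ 54/5 + 517.986ms (6/5)
8. 5179.856ms @ 12 + 1942.446ms (9/2)
9. 7122.302ms @ 33/2 + 647.482ms (3/2)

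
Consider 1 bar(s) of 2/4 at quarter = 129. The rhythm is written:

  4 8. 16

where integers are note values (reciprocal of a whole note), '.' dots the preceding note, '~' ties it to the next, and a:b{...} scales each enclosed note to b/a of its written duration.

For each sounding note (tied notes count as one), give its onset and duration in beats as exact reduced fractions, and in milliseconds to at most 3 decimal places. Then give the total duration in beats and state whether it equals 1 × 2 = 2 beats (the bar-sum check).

1) 0.0ms=0b +465.116ms=1b
2) 465.116ms=1b +348.837ms=3/4b
3) 813.953ms=7/4b +116.279ms=1/4b
Σ=2b of 2 (129bpm 2/4) — PASS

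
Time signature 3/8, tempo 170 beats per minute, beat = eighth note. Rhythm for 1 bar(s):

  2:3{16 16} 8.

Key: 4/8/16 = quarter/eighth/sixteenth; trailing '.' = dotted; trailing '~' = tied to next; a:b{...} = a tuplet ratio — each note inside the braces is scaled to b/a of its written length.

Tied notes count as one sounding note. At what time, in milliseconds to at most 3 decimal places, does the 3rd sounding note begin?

note 3 onset = 3/2b = 529.412ms

1. 0.0ms @ 0 + 264.706ms (3/4)
2. 264.706ms @ 3/4 + 264.706ms (3/4)
3. 529.412ms @ 3/2 + 529.412ms (3/2)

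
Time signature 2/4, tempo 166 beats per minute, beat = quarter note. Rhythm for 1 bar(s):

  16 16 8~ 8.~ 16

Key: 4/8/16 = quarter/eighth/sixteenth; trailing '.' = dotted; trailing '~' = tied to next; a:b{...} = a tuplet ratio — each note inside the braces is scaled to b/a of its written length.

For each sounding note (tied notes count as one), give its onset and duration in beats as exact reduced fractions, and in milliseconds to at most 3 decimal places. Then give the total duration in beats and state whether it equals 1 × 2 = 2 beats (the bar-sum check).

1) 0.0ms=0b +90.361ms=1/4b
2) 90.361ms=1/4b +90.361ms=1/4b
3) 180.723ms=1/2b +542.169ms=3/2b
Σ=2b of 2 (166bpm 2/4) — PASS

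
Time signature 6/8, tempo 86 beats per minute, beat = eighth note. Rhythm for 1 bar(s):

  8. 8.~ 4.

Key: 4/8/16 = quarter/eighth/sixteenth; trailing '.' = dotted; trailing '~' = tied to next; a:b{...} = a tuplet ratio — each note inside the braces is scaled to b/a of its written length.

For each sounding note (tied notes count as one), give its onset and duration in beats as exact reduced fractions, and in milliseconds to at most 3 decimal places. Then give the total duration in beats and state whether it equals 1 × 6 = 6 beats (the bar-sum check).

1) 0.0ms=0b +1046.512ms=3/2b
2) 1046.512ms=3/2b +3139.535ms=9/2b
Σ=6b of 6 (86bpm 6/8) — PASS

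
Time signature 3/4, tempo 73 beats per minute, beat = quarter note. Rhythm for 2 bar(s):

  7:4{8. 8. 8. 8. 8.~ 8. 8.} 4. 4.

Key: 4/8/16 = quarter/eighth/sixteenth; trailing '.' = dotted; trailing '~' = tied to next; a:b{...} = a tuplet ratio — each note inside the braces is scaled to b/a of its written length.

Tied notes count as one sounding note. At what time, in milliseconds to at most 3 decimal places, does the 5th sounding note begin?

note 5 onset = 12/7b = 1409.002ms

1. 0.0ms @ 0 + 352.25ms (3/7)
2. 352.25ms @ 3/7 + 352.25ms (3/7)
3. 704.501ms @ 6/7 + 352.25ms (3/7)
4. 1056.751ms @ 9/7 + 352.25ms (3/7)
5. 1409.002ms @ 12/7 + 704.501ms (6/7)
6. 2113.503ms @ 18/7 + 352.25ms (3/7)
7. 2465.753ms @ 3 + 1232.877ms (3/2)
8. 3698.63ms @ 9/2 + 1232.877ms (3/2)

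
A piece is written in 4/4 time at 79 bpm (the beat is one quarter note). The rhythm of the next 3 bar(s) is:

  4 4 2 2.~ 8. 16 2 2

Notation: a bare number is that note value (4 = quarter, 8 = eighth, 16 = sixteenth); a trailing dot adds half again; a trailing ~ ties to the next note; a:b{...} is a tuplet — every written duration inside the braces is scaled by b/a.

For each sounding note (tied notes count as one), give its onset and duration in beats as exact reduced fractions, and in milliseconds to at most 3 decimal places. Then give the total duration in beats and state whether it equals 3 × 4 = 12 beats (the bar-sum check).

1) 0.0ms=0b +759.494ms=1b
2) 759.494ms=1b +759.494ms=1b
3) 1518.987ms=2b +1518.987ms=2b
4) 3037.975ms=4b +2848.101ms=15/4b
5) 5886.076ms=31/4b +189.873ms=1/4b
6) 6075.949ms=8b +1518.987ms=2b
7) 7594.937ms=10b +1518.987ms=2b
Σ=12b of 12 (79bpm 4/4) — PASS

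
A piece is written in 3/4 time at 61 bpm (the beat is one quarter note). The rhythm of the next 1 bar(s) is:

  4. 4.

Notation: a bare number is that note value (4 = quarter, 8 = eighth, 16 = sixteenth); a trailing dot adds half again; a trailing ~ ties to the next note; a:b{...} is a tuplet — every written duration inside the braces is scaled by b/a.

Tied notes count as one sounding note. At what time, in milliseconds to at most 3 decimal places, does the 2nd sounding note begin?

note 2 onset = 3/2b = 1475.41ms

1. 0.0ms @ 0 + 1475.41ms (3/2)
2. 1475.41ms @ 3/2 + 1475.41ms (3/2)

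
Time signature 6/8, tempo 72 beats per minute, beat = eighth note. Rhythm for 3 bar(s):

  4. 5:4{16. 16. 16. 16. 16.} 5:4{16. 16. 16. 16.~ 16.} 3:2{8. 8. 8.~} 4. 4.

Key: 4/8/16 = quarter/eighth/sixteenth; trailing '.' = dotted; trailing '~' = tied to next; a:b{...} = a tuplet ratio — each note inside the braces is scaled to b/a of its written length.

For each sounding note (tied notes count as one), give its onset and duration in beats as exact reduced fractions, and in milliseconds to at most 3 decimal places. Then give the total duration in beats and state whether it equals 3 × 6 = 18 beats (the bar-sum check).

1) 0.0ms=0b +2500.0ms=3b
2) 2500.0ms=3b +500.0ms=3/5b
3) 3000.0ms=18/5b +500.0ms=3/5b
4) 3500.0ms=21/5b +500.0ms=3/5b
5) 4000.0ms=24/5b +500.0ms=3/5b
6) 4500.0ms=27/5b +500.0ms=3/5b
7) 5000.0ms=6b +500.0ms=3/5b
8) 5500.0ms=33/5b +500.0ms=3/5b
9) 6000.0ms=36/5b +500.0ms=3/5b
10) 6500.0ms=39/5b +1000.0ms=6/5b
11) 7500.0ms=9b +833.333ms=1b
12) 8333.333ms=10b +833.333ms=1b
13) 9166.667ms=11b +3333.333ms=4b
14) 12500.0ms=15b +2500.0ms=3b
Σ=18b of 18 (72bpm 6/8) — PASS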